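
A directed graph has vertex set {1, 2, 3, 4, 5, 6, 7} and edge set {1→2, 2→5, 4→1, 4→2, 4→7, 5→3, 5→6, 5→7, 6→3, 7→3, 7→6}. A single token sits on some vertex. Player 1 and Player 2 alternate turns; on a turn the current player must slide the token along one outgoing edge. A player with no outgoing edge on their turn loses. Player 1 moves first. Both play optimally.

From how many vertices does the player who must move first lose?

Build the W/L table. Terminal = L. A non-terminal position is W if it has a move to some L; otherwise it is L.
Every edge goes from a vertex to one that appears earlier in the order 3, 6, 7, 5, 2, 1, 4, so processing vertices in that order labels each vertex after all of its successors.
3: no outgoing edge → L
6: W (go to 3, an L position)
7: W (go to 3, an L position)
5: W (go to 3, an L position)
2: L (sole option 5(W) is W)
1: W (go to 2, an L position)
4: W (go to 2, an L position)
The L vertices are 2, 3; that is 2 in all.

2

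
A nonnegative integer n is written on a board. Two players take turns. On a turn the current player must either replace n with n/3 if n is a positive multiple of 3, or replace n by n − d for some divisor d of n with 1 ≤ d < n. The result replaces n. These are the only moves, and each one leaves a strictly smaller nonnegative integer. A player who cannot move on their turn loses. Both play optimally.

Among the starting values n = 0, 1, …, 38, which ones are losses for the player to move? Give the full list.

Classify positions by backward induction: terminal positions (no move available) are L. From any other position, the mover wins iff some move reaches an L.
n=0: no move → L
n=1: no move → L
n=2: W (go to 1, an L position)
n=3: W (go to 1, an L position)
n=4: L (options 2(W), 3(W) are all W)
n=5: W (go to 4, an L position)
n=6: W (go to 4, an L position)
n=7: L (sole option 6(W) is W)
n=8: W (go to 4, an L position)
n=9: L (options 3(W), 6(W), 8(W) are all W)
n=10: W (go to 9, an L position)
n=11: L (sole option 10(W) is W)
n=12: W (go to 4, an L position)
n=13: L (sole option 12(W) is W)
n=14: W (go to 7, an L position)
n=15: L (options 5(W), 10(W), 12(W), 14(W) are all W)
n=16: W (go to 15, an L position)
n=17: L (sole option 16(W) is W)
n=18: W (go to 9, an L position)
n=19: L (sole option 18(W) is W)
n=20: W (go to 15, an L position)
n=21: W (go to 7, an L position)
n=22: W (go to 11, an L position)
n=23: L (sole option 22(W) is W)
n=24: W (go to 23, an L position)
n=25: L (options 20(W), 24(W) are all W)
n=26: W (go to 13, an L position)
n=27: W (go to 9, an L position)
n=28: L (options 14(W), 21(W), 24(W), 26(W), 27(W) are all W)
n=29: W (go to 28, an L position)
n=30: W (go to 15, an L position)
n=31: L (sole option 30(W) is W)
n=32: W (go to 28, an L position)
n=33: W (go to 11, an L position)
n=34: W (go to 17, an L position)
n=35: W (go to 28, an L position)
n=36: L (options 12(W), 18(W), 24(W), 27(W), 30(W), 32(W), 33(W), 34(W), 35(W) are all W)
n=37: W (go to 36, an L position)
n=38: W (go to 19, an L position)
Reading off the rows marked L gives the requested list; there are 15 such values of n.

0, 1, 4, 7, 9, 11, 13, 15, 17, 19, 23, 25, 28, 31, 36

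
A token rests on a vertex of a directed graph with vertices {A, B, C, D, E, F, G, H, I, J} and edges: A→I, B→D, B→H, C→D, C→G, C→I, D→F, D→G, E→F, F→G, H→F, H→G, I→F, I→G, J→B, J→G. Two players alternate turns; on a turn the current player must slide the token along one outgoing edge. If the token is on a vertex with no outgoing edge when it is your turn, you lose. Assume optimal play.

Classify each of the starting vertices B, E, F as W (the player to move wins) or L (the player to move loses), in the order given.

B: L, E: L, F: W

Compute win/loss labels from the base case upward. A position with no move is L. Any other position is W if it can reach an L in one move, else L.
Every edge goes from a vertex to one that appears earlier in the order G, F, H, D, I, B, E, A, C, J, so processing vertices in that order labels each vertex after all of its successors.
G: no outgoing edge → L
F: W (go to G, an L position)
H: W (go to G, an L position)
D: W (go to G, an L position)
I: W (go to G, an L position)
B: L (options D(W), H(W) are all W)
E: L (sole option F(W) is W)
A: L (sole option I(W) is W)
C: W (go to G, an L position)
J: W (go to B, an L position)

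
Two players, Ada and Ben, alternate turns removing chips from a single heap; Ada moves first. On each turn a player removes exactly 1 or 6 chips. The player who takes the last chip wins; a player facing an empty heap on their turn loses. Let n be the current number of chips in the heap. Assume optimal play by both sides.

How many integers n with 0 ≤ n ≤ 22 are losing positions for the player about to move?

Positions with no move are L. A position that does have a move is losing for the player to move precisely when every available move leads to a winning position for the opponent. Fill in the labels:
n=0: no move → L
n=1: can move to 0, which is L ⇒ W
n=2: the only move is to 1(W), a W ⇒ L
n=3: can move to 2, which is L ⇒ W
n=4: the only move is to 3(W), a W ⇒ L
n=5: can move to 4, which is L ⇒ W
n=6: can move to 0, which is L ⇒ W
n=7: moves to 6(W), 1(W); every one is W ⇒ L
n=8: can move to 7, which is L ⇒ W
n=9: moves to 8(W), 3(W); every one is W ⇒ L
n=10: can move to 9, which is L ⇒ W
n=11: moves to 10(W), 5(W); every one is W ⇒ L
n=12: can move to 11, which is L ⇒ W
n=13: can move to 7, which is L ⇒ W
n=14: moves to 13(W), 8(W); every one is W ⇒ L
n=15: can move to 14, which is L ⇒ W
n=16: moves to 15(W), 10(W); every one is W ⇒ L
n=17: can move to 16, which is L ⇒ W
n=18: moves to 17(W), 12(W); every one is W ⇒ L
n=19: can move to 18, which is L ⇒ W
n=20: can move to 14, which is L ⇒ W
n=21: moves to 20(W), 15(W); every one is W ⇒ L
n=22: can move to 21, which is L ⇒ W
L entries with 0 ≤ n ≤ 22: n = 0, 2, 4, 7, 9, 11, 14, 16, 18, 21; that makes 10.

10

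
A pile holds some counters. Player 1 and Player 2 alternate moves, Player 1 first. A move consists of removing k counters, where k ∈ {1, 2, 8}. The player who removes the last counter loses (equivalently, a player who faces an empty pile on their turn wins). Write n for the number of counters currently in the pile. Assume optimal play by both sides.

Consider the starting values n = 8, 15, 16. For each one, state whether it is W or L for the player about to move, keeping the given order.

8: W, 15: W, 16: L

Work bottom-up. With no move the player to move wins. Otherwise the position is W if at least one move leads to an L position for the opponent, and L if every move leads to a W.
n=0: no move; the opponent has just taken the last counter and therefore loses → W
n=1: L (sole option 0(W) is W)
n=2: W (go to 1, an L position)
n=3: W (go to 1, an L position)
n=4: L (options 3(W), 2(W) are all W)
n=5: W (go to 4, an L position)
n=6: W (go to 4, an L position)
n=7: L (options 6(W), 5(W) are all W)
n=8: W (go to 7, an L position)
n=9: W (go to 7, an L position)
n=10: L (options 9(W), 8(W), 2(W) are all W)
n=11: W (go to 10, an L position)
n=12: W (go to 10, an L position)
n=13: L (options 12(W), 11(W), 5(W) are all W)
n=14: W (go to 13, an L position)
n=15: W (go to 13, an L position)
n=16: L (options 15(W), 14(W), 8(W) are all W)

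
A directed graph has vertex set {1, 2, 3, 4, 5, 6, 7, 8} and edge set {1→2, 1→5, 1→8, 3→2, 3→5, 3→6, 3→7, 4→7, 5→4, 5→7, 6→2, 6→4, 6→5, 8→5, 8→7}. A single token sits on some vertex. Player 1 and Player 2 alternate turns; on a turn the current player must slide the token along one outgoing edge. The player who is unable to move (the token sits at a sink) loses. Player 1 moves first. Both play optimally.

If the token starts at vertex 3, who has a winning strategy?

Positions with no move are L. A position that does have a move is losing for the player to move precisely when every available move leads to a winning position for the opponent. Fill in the labels:
Every edge goes from a vertex to one that appears earlier in the order 7, 2, 4, 5, 6, 3, 8, 1, so processing vertices in that order labels each vertex after all of its successors.
7: no outgoing edge → L
2: no outgoing edge → L
4: W (go to 7, an L position)
5: W (go to 7, an L position)
6: W (go to 2, an L position)
3: W (go to 2, an L position)
8: W (go to 7, an L position)
1: W (go to 2, an L position)
The starting position 3 is W: Player 1 should move to 2, handing over an L position.

Player 1 wins.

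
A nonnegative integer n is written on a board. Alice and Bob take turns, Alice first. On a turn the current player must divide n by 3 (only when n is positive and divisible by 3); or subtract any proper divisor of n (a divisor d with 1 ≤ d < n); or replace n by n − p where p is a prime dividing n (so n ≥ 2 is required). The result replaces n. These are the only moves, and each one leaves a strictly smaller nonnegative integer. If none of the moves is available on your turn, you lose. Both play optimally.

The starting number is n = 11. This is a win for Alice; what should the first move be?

Move to 0.

Compute win/loss labels from the base case upward. A position with no move is L. Any other position is W if it can reach an L in one move, else L.
n=0: no move → L
n=1: no move → L
n=2: reaches L-position 0 → W
n=3: reaches L-position 0 → W
n=4: only reaches 2(W), 3(W), all W → L
n=5: reaches L-position 0 → W
n=6: reaches L-position 4 → W
n=7: reaches L-position 0 → W
n=8: reaches L-position 4 → W
n=9: only reaches 3(W), 6(W), 8(W), all W → L
n=10: reaches L-position 9 → W
n=11: reaches L-position 0 → W
From 11, the L positions reachable in one move are: 0.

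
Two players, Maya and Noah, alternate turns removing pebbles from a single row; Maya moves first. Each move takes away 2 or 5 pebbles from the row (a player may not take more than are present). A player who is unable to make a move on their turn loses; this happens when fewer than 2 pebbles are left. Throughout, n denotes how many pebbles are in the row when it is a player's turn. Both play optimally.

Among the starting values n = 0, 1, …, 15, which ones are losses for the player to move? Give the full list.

0, 1, 4, 7, 8, 11, 14, 15

Compute win/loss labels from the base case upward. A position with no move is L. Any other position is W if it can reach an L in one move, else L.
n=0: no move → L
n=1: no move → L
n=2: can move to 0, which is L ⇒ W
n=3: can move to 1, which is L ⇒ W
n=4: the only move is to 2(W), a W ⇒ L
n=5: can move to 0, which is L ⇒ W
n=6: can move to 4, which is L ⇒ W
n=7: moves to 5(W), 2(W); every one is W ⇒ L
n=8: moves to 6(W), 3(W); every one is W ⇒ L
n=9: can move to 7, which is L ⇒ W
n=10: can move to 8, which is L ⇒ W
n=11: moves to 9(W), 6(W); every one is W ⇒ L
n=12: can move to 7, which is L ⇒ W
n=13: can move to 11, which is L ⇒ W
n=14: moves to 12(W), 9(W); every one is W ⇒ L
n=15: moves to 13(W), 10(W); every one is W ⇒ L
Reading off the rows marked L gives the requested list; there are 8 such values of n.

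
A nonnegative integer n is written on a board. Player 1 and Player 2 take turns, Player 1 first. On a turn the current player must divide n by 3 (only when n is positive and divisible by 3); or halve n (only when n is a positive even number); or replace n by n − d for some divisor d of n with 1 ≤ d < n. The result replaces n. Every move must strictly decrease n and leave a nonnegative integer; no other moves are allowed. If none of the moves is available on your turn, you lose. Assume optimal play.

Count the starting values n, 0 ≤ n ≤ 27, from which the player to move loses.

12

Compute win/loss labels from the base case upward. A position with no move is L. Any other position is W if it can reach an L in one move, else L.
n=0: no move → L
n=1: no move → L
n=2: →1(L), so W
n=3: →1(L), so W
n=4: →2(W), 3(W) — all W, so L
n=5: →4(L), so W
n=6: →4(L), so W
n=7: →6(W) only, which is W, so L
n=8: →4(L), so W
n=9: →3(W), 6(W), 8(W) — all W, so L
n=10: →9(L), so W
n=11: →10(W) only, which is W, so L
n=12: →4(L), so W
n=13: →12(W) only, which is W, so L
n=14: →7(L), so W
n=15: →5(W), 10(W), 12(W), 14(W) — all W, so L
n=16: →15(L), so W
n=17: →16(W) only, which is W, so L
n=18: →9(L), so W
n=19: →18(W) only, which is W, so L
n=20: →15(L), so W
n=21: →7(L), so W
n=22: →11(L), so W
n=23: →22(W) only, which is W, so L
n=24: →23(L), so W
n=25: →20(W), 24(W) — all W, so L
n=26: →13(L), so W
n=27: →9(L), so W
L entries with 0 ≤ n ≤ 27: n = 0, 1, 4, 7, 9, 11, 13, 15, 17, 19, 23, 25; that makes 12.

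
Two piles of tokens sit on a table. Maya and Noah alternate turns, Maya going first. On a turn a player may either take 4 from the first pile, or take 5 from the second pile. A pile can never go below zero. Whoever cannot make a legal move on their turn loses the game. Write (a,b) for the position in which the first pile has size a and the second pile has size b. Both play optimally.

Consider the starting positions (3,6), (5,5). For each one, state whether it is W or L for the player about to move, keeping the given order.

Label each position W (a win for the player to move) or L (a loss). A position with no legal move is L; any other position is W exactly when some move reaches an L, and L when every move reaches a W.
No move ever increases a pile, so every position that can arise here has a ≤ 5 and b ≤ 6; it is enough to label the cells with 0 ≤ a ≤ 5 and 0 ≤ b ≤ 6.
Every move lowers a or b (never raises either), so fill the grid row by row in increasing a, and left to right within a row: each cell's successors are then already labelled.
      b=0  b=1  b=2  b=3  b=4  b=5  b=6
a=0:    L    L    L    L    L    W    W
a=1:    L    L    L    L    L    W    W
a=2:    L    L    L    L    L    W    W
a=3:    L    L    L    L    L    W    W
a=4:    W    W    W    W    W    L    L
a=5:    W    W    W    W    W    L    L
Cells with no legal move (terminal, hence L): (0,0), (0,1), (0,2), (0,3), (0,4), (1,0), (1,1), (1,2), (1,3), (1,4), (2,0), (2,1), (2,2), (2,3), (2,4), (3,0), (3,1), (3,2), (3,3), (3,4).
The remaining L cells, each justified by listing all of its moves:
(4,5): only reaches (0,5)(W), (4,0)(W), all W → L
(4,6): only reaches (0,6)(W), (4,1)(W), all W → L
(5,5): only reaches (1,5)(W), (5,0)(W), all W → L
(5,6): only reaches (1,6)(W), (5,1)(W), all W → L
Every other cell has at least one move into one of the L cells above, so it is W.
(3,6): the move to (3,1) reaches an L cell, so W
(5,5): one of the L cells justified above, so L

(3,6): W, (5,5): L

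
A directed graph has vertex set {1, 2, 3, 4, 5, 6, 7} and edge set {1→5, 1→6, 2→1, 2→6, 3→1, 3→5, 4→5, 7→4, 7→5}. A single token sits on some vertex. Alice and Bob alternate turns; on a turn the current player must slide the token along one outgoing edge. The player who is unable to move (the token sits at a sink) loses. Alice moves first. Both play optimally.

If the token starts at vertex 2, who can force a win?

Classify positions by backward induction: terminal positions (no move available) are L. From any other position, the mover wins iff some move reaches an L.
Every edge goes from a vertex to one that appears earlier in the order 6, 5, 1, 3, 4, 2, 7, so processing vertices in that order labels each vertex after all of its successors.
6: no outgoing edge → L
5: no outgoing edge → L
1: reaches L-position 5 → W
3: reaches L-position 5 → W
4: reaches L-position 5 → W
2: reaches L-position 6 → W
7: reaches L-position 5 → W
From 2 Alice can move to 6, reaching an L position.

Alice wins.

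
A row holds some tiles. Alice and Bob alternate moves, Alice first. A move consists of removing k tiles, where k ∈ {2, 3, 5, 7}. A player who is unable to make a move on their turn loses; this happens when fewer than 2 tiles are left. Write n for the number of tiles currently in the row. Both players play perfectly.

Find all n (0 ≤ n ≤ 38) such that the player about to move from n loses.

0, 1, 9, 10, 18, 19, 27, 28, 36, 37

Label each position W (a win for the player to move) or L (a loss). A position with no legal move is L; any other position is W exactly when some move reaches an L, and L when every move reaches a W.
n=0: no move → L
n=1: no move → L
n=2: can move to 0, which is L ⇒ W
n=3: can move to 1, which is L ⇒ W
n=4: can move to 1, which is L ⇒ W
n=5: can move to 0, which is L ⇒ W
n=6: can move to 1, which is L ⇒ W
n=7: can move to 0, which is L ⇒ W
n=8: can move to 1, which is L ⇒ W
n=9: moves to 7(W), 6(W), 4(W), 2(W); every one is W ⇒ L
n=10: moves to 8(W), 7(W), 5(W), 3(W); every one is W ⇒ L
n=11: can move to 9, which is L ⇒ W
n=12: can move to 10, which is L ⇒ W
n=13: can move to 10, which is L ⇒ W
n=14: can move to 9, which is L ⇒ W
n=15: can move to 10, which is L ⇒ W
n=16: can move to 9, which is L ⇒ W
n=17: can move to 10, which is L ⇒ W
n=18: moves to 16(W), 15(W), 13(W), 11(W); every one is W ⇒ L
n=19: moves to 17(W), 16(W), 14(W), 12(W); every one is W ⇒ L
n=20: can move to 18, which is L ⇒ W
n=21: can move to 19, which is L ⇒ W
n=22: can move to 19, which is L ⇒ W
n=23: can move to 18, which is L ⇒ W
n=24: can move to 19, which is L ⇒ W
n=25: can move to 18, which is L ⇒ W
n=26: can move to 19, which is L ⇒ W
n=27: moves to 25(W), 24(W), 22(W), 20(W); every one is W ⇒ L
n=28: moves to 26(W), 25(W), 23(W), 21(W); every one is W ⇒ L
n=29: can move to 27, which is L ⇒ W
n=30: can move to 28, which is L ⇒ W
n=31: can move to 28, which is L ⇒ W
n=32: can move to 27, which is L ⇒ W
n=33: can move to 28, which is L ⇒ W
n=34: can move to 27, which is L ⇒ W
n=35: can move to 28, which is L ⇒ W
n=36: moves to 34(W), 33(W), 31(W), 29(W); every one is W ⇒ L
n=37: moves to 35(W), 34(W), 32(W), 30(W); every one is W ⇒ L
n=38: can move to 36, which is L ⇒ W
Reading off the rows marked L gives the requested list; there are 10 such values of n.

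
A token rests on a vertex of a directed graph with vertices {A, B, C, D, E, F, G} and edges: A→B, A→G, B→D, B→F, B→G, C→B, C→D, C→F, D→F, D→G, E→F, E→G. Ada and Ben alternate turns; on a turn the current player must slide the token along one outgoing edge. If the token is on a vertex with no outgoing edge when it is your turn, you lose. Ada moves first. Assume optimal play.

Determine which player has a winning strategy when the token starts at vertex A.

Work bottom-up. With no move the player to move loses. Otherwise the position is W if at least one move leads to an L position for the opponent, and L if every move leads to a W.
Every edge goes from a vertex to one that appears earlier in the order F, G, D, B, C, A, E, so processing vertices in that order labels each vertex after all of its successors.
F: no outgoing edge → L
G: no outgoing edge → L
D: W (go to G, an L position)
B: W (go to G, an L position)
C: W (go to F, an L position)
A: W (go to G, an L position)
E: W (go to G, an L position)
The starting position A is W: Ada should move to G, handing over an L position.

Ada wins.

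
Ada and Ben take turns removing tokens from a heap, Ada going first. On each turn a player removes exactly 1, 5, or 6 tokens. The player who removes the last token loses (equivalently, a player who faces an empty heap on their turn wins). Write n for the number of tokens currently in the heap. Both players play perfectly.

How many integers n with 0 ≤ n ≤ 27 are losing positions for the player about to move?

9

Work bottom-up. With no move the player to move wins. Otherwise the position is W if at least one move leads to an L position for the opponent, and L if every move leads to a W.
n=0: no move; the opponent has just taken the last token and therefore loses → W
n=1: the only move is to 0(W), a W ⇒ L
n=2: can move to 1, which is L ⇒ W
n=3: the only move is to 2(W), a W ⇒ L
n=4: can move to 3, which is L ⇒ W
n=5: moves to 4(W), 0(W); every one is W ⇒ L
n=6: can move to 5, which is L ⇒ W
n=7: can move to 1, which is L ⇒ W
n=8: can move to 3, which is L ⇒ W
n=9: can move to 3, which is L ⇒ W
n=10: can move to 5, which is L ⇒ W
n=11: can move to 5, which is L ⇒ W
n=12: moves to 11(W), 7(W), 6(W); every one is W ⇒ L
n=13: can move to 12, which is L ⇒ W
n=14: moves to 13(W), 9(W), 8(W); every one is W ⇒ L
n=15: can move to 14, which is L ⇒ W
n=16: moves to 15(W), 11(W), 10(W); every one is W ⇒ L
n=17: can move to 16, which is L ⇒ W
n=18: can move to 12, which is L ⇒ W
n=19: can move to 14, which is L ⇒ W
n=20: can move to 14, which is L ⇒ W
n=21: can move to 16, which is L ⇒ W
n=22: can move to 16, which is L ⇒ W
n=23: moves to 22(W), 18(W), 17(W); every one is W ⇒ L
n=24: can move to 23, which is L ⇒ W
n=25: moves to 24(W), 20(W), 19(W); every one is W ⇒ L
n=26: can move to 25, which is L ⇒ W
n=27: moves to 26(W), 22(W), 21(W); every one is W ⇒ L
L entries with 0 ≤ n ≤ 27: n = 1, 3, 5, 12, 14, 16, 23, 25, 27; that makes 9.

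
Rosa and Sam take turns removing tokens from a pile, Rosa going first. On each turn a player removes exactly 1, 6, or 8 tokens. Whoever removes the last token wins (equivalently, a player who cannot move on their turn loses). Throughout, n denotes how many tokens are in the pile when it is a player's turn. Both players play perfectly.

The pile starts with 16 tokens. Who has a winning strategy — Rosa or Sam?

Label each position W (a win for the player to move) or L (a loss). A position with no legal move is L; any other position is W exactly when some move reaches an L, and L when every move reaches a W.
n=0: no move → L
n=1: →0(L), so W
n=2: →1(W) only, which is W, so L
n=3: →2(L), so W
n=4: →3(W) only, which is W, so L
n=5: →4(L), so W
n=6: →0(L), so W
n=7: →6(W), 1(W) — all W, so L
n=8: →7(L), so W
n=9: →8(W), 3(W), 1(W) — all W, so L
n=10: →9(L), so W
n=11: →10(W), 5(W), 3(W) — all W, so L
n=12: →11(L), so W
n=13: →7(L), so W
n=14: →13(W), 8(W), 6(W) — all W, so L
n=15: →14(L), so W
n=16: →15(W), 10(W), 8(W) — all W, so L
Every move from 16 reaches a W position, so the mover loses.

Sam wins.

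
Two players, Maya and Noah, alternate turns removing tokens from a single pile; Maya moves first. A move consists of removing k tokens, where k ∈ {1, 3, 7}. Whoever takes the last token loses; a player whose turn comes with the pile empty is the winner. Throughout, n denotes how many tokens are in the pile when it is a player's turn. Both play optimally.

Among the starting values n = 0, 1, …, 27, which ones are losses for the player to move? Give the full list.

1, 3, 5, 7, 9, 11, 13, 15, 17, 19, 21, 23, 25, 27

Classify positions by backward induction: terminal positions (no move available) are W. From any other position, the mover wins iff some move reaches an L.
n=0: no move; the opponent has just taken the last token and therefore loses → W
n=1: →0(W) only, which is W, so L
n=2: →1(L), so W
n=3: →2(W), 0(W) — all W, so L
n=4: →3(L), so W
n=5: →4(W), 2(W) — all W, so L
n=6: →5(L), so W
n=7: →6(W), 4(W), 0(W) — all W, so L
n=8: →7(L), so W
n=9: →8(W), 6(W), 2(W) — all W, so L
n=10: →9(L), so W
n=11: →10(W), 8(W), 4(W) — all W, so L
n=12: →11(L), so W
n=13: →12(W), 10(W), 6(W) — all W, so L
n=14: →13(L), so W
n=15: →14(W), 12(W), 8(W) — all W, so L
n=16: →15(L), so W
n=17: →16(W), 14(W), 10(W) — all W, so L
n=18: →17(L), so W
n=19: →18(W), 16(W), 12(W) — all W, so L
n=20: →19(L), so W
n=21: →20(W), 18(W), 14(W) — all W, so L
n=22: →21(L), so W
n=23: →22(W), 20(W), 16(W) — all W, so L
n=24: →23(L), so W
n=25: →24(W), 22(W), 18(W) — all W, so L
n=26: →25(L), so W
n=27: →26(W), 24(W), 20(W) — all W, so L
The losing starting values of n are exactly the entries labelled L in this table (14 of them).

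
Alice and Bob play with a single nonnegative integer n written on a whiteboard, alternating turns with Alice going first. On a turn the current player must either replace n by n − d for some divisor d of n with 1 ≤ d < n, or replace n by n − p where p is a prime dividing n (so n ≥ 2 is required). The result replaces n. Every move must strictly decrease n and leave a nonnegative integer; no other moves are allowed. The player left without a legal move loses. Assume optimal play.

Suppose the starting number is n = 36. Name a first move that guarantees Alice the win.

Use the standard recursion: the mover loses at a terminal position; elsewhere, the mover wins exactly when some move hands the opponent an L position.
n=0: no move → L
n=1: no move → L
n=2: reaches L-position 0 → W
n=3: reaches L-position 0 → W
n=4: only reaches 2(W), 3(W), all W → L
n=5: reaches L-position 0 → W
n=6: reaches L-position 4 → W
n=7: reaches L-position 0 → W
n=8: reaches L-position 4 → W
n=9: only reaches 6(W), 8(W), all W → L
n=10: reaches L-position 9 → W
n=11: reaches L-position 0 → W
n=12: reaches L-position 9 → W
n=13: reaches L-position 0 → W
n=14: only reaches 7(W), 12(W), 13(W), all W → L
n=15: reaches L-position 14 → W
n=16: reaches L-position 14 → W
n=17: reaches L-position 0 → W
n=18: reaches L-position 9 → W
n=19: reaches L-position 0 → W
n=20: only reaches 10(W), 15(W), 16(W), 18(W), 19(W), all W → L
n=21: reaches L-position 14 → W
n=22: reaches L-position 20 → W
n=23: reaches L-position 0 → W
n=24: reaches L-position 20 → W
n=25: reaches L-position 20 → W
n=26: only reaches 13(W), 24(W), 25(W), all W → L
n=27: reaches L-position 26 → W
n=28: reaches L-position 14 → W
n=29: reaches L-position 0 → W
n=30: reaches L-position 20 → W
n=31: reaches L-position 0 → W
n=32: only reaches 16(W), 24(W), 28(W), 30(W), 31(W), all W → L
n=33: reaches L-position 32 → W
n=34: reaches L-position 32 → W
n=35: only reaches 28(W), 30(W), 34(W), all W → L
n=36: reaches L-position 32 → W
From 36, the L positions reachable in one move are: 32, 35. Any move reaching one of these is winning.

Move to 32.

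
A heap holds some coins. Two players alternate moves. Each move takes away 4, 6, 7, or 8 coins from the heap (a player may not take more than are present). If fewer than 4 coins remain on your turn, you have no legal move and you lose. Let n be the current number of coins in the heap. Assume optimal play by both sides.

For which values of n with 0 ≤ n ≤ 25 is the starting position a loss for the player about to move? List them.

Build the W/L table. Terminal = L. A non-terminal position is W if it has a move to some L; otherwise it is L.
n=0: no move → L
n=1: no move → L
n=2: no move → L
n=3: no move → L
n=4: reaches L-position 0 → W
n=5: reaches L-position 1 → W
n=6: reaches L-position 2 → W
n=7: reaches L-position 3 → W
n=8: reaches L-position 2 → W
n=9: reaches L-position 3 → W
n=10: reaches L-position 3 → W
n=11: reaches L-position 3 → W
n=12: only reaches 8(W), 6(W), 5(W), 4(W), all W → L
n=13: only reaches 9(W), 7(W), 6(W), 5(W), all W → L
n=14: only reaches 10(W), 8(W), 7(W), 6(W), all W → L
n=15: only reaches 11(W), 9(W), 8(W), 7(W), all W → L
n=16: reaches L-position 12 → W
n=17: reaches L-position 13 → W
n=18: reaches L-position 14 → W
n=19: reaches L-position 15 → W
n=20: reaches L-position 14 → W
n=21: reaches L-position 15 → W
n=22: reaches L-position 15 → W
n=23: reaches L-position 15 → W
n=24: only reaches 20(W), 18(W), 17(W), 16(W), all W → L
n=25: only reaches 21(W), 19(W), 18(W), 17(W), all W → L
The losing starting values of n are exactly the entries labelled L in this table (10 of them).

0, 1, 2, 3, 12, 13, 14, 15, 24, 25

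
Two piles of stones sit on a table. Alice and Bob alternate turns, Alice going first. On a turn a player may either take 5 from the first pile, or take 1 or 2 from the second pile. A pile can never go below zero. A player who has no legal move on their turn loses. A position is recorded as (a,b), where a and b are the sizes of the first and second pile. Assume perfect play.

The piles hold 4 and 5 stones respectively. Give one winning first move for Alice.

Move to (4,3).

Build the W/L table. Terminal = L. A non-terminal position is W if it has a move to some L; otherwise it is L.
No move ever increases a pile, so every position that can arise here has a ≤ 4 and b ≤ 5; it is enough to label the cells with 0 ≤ a ≤ 4 and 0 ≤ b ≤ 5.
Every move lowers a or b (never raises either), so fill the grid row by row in increasing a, and left to right within a row: each cell's successors are then already labelled.
      b=0  b=1  b=2  b=3  b=4  b=5
a=0:    L    W    W    L    W    W
a=1:    L    W    W    L    W    W
a=2:    L    W    W    L    W    W
a=3:    L    W    W    L    W    W
a=4:    L    W    W    L    W    W
Cells with no legal move (terminal, hence L): (0,0), (1,0), (2,0), (3,0), (4,0).
The remaining L cells, each justified by listing all of its moves:
(0,3): L (options (0,2)(W), (0,1)(W) are all W)
(1,3): L (options (1,2)(W), (1,1)(W) are all W)
(2,3): L (options (2,2)(W), (2,1)(W) are all W)
(3,3): L (options (3,2)(W), (3,1)(W) are all W)
(4,3): L (options (4,2)(W), (4,1)(W) are all W)
Every other cell has at least one move into one of the L cells above, so it is W.
From (4,5), the L positions reachable in one move are: (4,3).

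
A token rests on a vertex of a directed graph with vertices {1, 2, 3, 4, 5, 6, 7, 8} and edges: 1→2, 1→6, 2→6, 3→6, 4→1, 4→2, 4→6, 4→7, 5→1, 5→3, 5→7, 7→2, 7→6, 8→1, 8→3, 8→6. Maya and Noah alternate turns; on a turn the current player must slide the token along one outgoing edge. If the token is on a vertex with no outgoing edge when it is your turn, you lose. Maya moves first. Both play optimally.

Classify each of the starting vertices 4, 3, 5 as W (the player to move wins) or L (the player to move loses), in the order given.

Work bottom-up. With no move the player to move loses. Otherwise the position is W if at least one move leads to an L position for the opponent, and L if every move leads to a W.
Every edge goes from a vertex to one that appears earlier in the order 6, 2, 1, 7, 4, 3, 5, 8, so processing vertices in that order labels each vertex after all of its successors.
6: no outgoing edge → L
2: →6(L), so W
1: →6(L), so W
7: →6(L), so W
4: →6(L), so W
3: →6(L), so W
5: →3(W), 7(W), 1(W) — all W, so L
8: →6(L), so W

4: W, 3: W, 5: L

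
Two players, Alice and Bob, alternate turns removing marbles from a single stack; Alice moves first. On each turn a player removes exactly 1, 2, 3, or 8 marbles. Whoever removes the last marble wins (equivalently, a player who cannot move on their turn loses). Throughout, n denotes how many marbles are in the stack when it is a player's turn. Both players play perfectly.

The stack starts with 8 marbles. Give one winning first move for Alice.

Remove 8, leaving 0.

Use the standard recursion: the mover loses at a terminal position; elsewhere, the mover wins exactly when some move hands the opponent an L position.
n=0: no move → L
n=1: reaches L-position 0 → W
n=2: reaches L-position 0 → W
n=3: reaches L-position 0 → W
n=4: only reaches 3(W), 2(W), 1(W), all W → L
n=5: reaches L-position 4 → W
n=6: reaches L-position 4 → W
n=7: reaches L-position 4 → W
n=8: reaches L-position 0 → W
From 8, the L positions reachable in one move are: 0.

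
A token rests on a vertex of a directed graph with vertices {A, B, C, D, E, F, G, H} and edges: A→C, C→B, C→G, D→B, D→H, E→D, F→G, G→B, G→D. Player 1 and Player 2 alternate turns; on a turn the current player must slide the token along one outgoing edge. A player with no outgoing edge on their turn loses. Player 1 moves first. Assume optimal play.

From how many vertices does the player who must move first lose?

Build the W/L table. Terminal = L. A non-terminal position is W if it has a move to some L; otherwise it is L.
Every edge goes from a vertex to one that appears earlier in the order B, H, D, G, C, E, F, A, so processing vertices in that order labels each vertex after all of its successors.
B: no outgoing edge → L
H: no outgoing edge → L
D: →H(L), so W
G: →B(L), so W
C: →B(L), so W
E: →D(W) only, which is W, so L
F: →G(W) only, which is W, so L
A: →C(W) only, which is W, so L
The L vertices are A, B, E, F, H; that is 5 in all.

5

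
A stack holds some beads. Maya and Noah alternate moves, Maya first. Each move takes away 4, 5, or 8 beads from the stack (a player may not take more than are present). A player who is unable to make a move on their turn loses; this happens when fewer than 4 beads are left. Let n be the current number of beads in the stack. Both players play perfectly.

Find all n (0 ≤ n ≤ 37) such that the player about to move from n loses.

Compute win/loss labels from the base case upward. A position with no move is L. Any other position is W if it can reach an L in one move, else L.
n=0: no move → L
n=1: no move → L
n=2: no move → L
n=3: no move → L
n=4: W (go to 0, an L position)
n=5: W (go to 1, an L position)
n=6: W (go to 2, an L position)
n=7: W (go to 3, an L position)
n=8: W (go to 3, an L position)
n=9: W (go to 1, an L position)
n=10: W (go to 2, an L position)
n=11: W (go to 3, an L position)
n=12: L (options 8(W), 7(W), 4(W) are all W)
n=13: L (options 9(W), 8(W), 5(W) are all W)
n=14: L (options 10(W), 9(W), 6(W) are all W)
n=15: L (options 11(W), 10(W), 7(W) are all W)
n=16: W (go to 12, an L position)
n=17: W (go to 13, an L position)
n=18: W (go to 14, an L position)
n=19: W (go to 15, an L position)
n=20: W (go to 15, an L position)
n=21: W (go to 13, an L position)
n=22: W (go to 14, an L position)
n=23: W (go to 15, an L position)
n=24: L (options 20(W), 19(W), 16(W) are all W)
n=25: L (options 21(W), 20(W), 17(W) are all W)
n=26: L (options 22(W), 21(W), 18(W) are all W)
n=27: L (options 23(W), 22(W), 19(W) are all W)
n=28: W (go to 24, an L position)
n=29: W (go to 25, an L position)
n=30: W (go to 26, an L position)
n=31: W (go to 27, an L position)
n=32: W (go to 27, an L position)
n=33: W (go to 25, an L position)
n=34: W (go to 26, an L position)
n=35: W (go to 27, an L position)
n=36: L (options 32(W), 31(W), 28(W) are all W)
n=37: L (options 33(W), 32(W), 29(W) are all W)
Reading off the rows marked L gives the requested list; there are 14 such values of n.

0, 1, 2, 3, 12, 13, 14, 15, 24, 25, 26, 27, 36, 37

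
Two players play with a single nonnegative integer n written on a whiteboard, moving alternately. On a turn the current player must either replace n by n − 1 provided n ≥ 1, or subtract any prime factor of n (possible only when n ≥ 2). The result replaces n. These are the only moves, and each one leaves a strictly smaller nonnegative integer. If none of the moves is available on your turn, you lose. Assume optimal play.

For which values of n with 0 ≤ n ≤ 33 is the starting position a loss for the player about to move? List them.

0, 4, 8, 12, 16, 20, 24, 28, 32

Compute win/loss labels from the base case upward. A position with no move is L. Any other position is W if it can reach an L in one move, else L.
n=0: no move → L
n=1: can move to 0, which is L ⇒ W
n=2: can move to 0, which is L ⇒ W
n=3: can move to 0, which is L ⇒ W
n=4: moves to 2(W), 3(W); every one is W ⇒ L
n=5: can move to 0, which is L ⇒ W
n=6: can move to 4, which is L ⇒ W
n=7: can move to 0, which is L ⇒ W
n=8: moves to 6(W), 7(W); every one is W ⇒ L
n=9: can move to 8, which is L ⇒ W
n=10: can move to 8, which is L ⇒ W
n=11: can move to 0, which is L ⇒ W
n=12: moves to 9(W), 10(W), 11(W); every one is W ⇒ L
n=13: can move to 0, which is L ⇒ W
n=14: can move to 12, which is L ⇒ W
n=15: can move to 12, which is L ⇒ W
n=16: moves to 14(W), 15(W); every one is W ⇒ L
n=17: can move to 0, which is L ⇒ W
n=18: can move to 16, which is L ⇒ W
n=19: can move to 0, which is L ⇒ W
n=20: moves to 15(W), 18(W), 19(W); every one is W ⇒ L
n=21: can move to 20, which is L ⇒ W
n=22: can move to 20, which is L ⇒ W
n=23: can move to 0, which is L ⇒ W
n=24: moves to 21(W), 22(W), 23(W); every one is W ⇒ L
n=25: can move to 20, which is L ⇒ W
n=26: can move to 24, which is L ⇒ W
n=27: can move to 24, which is L ⇒ W
n=28: moves to 21(W), 26(W), 27(W); every one is W ⇒ L
n=29: can move to 0, which is L ⇒ W
n=30: can move to 28, which is L ⇒ W
n=31: can move to 0, which is L ⇒ W
n=32: moves to 30(W), 31(W); every one is W ⇒ L
n=33: can move to 32, which is L ⇒ W
Reading off the rows marked L gives the requested list; there are 9 such values of n.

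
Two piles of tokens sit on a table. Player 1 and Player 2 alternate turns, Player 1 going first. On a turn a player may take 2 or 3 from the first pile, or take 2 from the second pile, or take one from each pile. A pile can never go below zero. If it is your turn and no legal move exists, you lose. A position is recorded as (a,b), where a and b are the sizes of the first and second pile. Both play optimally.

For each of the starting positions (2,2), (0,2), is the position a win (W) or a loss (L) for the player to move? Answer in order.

(2,2): L, (0,2): W

Classify positions by backward induction: terminal positions (no move available) are L. From any other position, the mover wins iff some move reaches an L.
No move ever increases a pile, so every position that can arise here has a ≤ 2 and b ≤ 2; it is enough to label the cells with 0 ≤ a ≤ 2 and 0 ≤ b ≤ 2.
Every move lowers a or b (never raises either), so fill the grid row by row in increasing a, and left to right within a row: each cell's successors are then already labelled.
      b=0  b=1  b=2
a=0:    L    L    W
a=1:    L    W    W
a=2:    W    W    L
Cells with no legal move (terminal, hence L): (0,0), (0,1), (1,0).
The remaining L cells, each justified by listing all of its moves:
(2,2): moves to (0,2)(W), (2,0)(W), (1,1)(W); every one is W ⇒ L
Every other cell has at least one move into one of the L cells above, so it is W.
(2,2): one of the L cells justified above, so L
(0,2): the move to (0,0) reaches an L cell, so W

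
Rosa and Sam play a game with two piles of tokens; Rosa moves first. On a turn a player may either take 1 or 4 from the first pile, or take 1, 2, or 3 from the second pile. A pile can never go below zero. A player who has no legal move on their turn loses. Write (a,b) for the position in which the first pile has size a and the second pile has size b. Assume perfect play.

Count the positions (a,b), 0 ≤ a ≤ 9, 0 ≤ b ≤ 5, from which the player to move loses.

Compute win/loss labels from the base case upward. A position with no move is L. Any other position is W if it can reach an L in one move, else L.
Every move lowers a or b (never raises either), so fill the grid row by row in increasing a, and left to right within a row: each cell's successors are then already labelled.
      b=0  b=1  b=2  b=3  b=4  b=5
a=0:    L    W    W    W    L    W
a=1:    W    L    W    W    W    L
a=2:    L    W    W    W    L    W
a=3:    W    L    W    W    W    L
a=4:    W    W    L    W    W    W
a=5:    L    W    W    W    L    W
a=6:    W    L    W    W    W    L
a=7:    L    W    W    W    L    W
a=8:    W    L    W    W    W    L
a=9:    W    W    L    W    W    W
Cells with no legal move (terminal, hence L): (0,0).
The remaining L cells, each justified by listing all of its moves:
(0,4): moves to (0,3)(W), (0,2)(W), (0,1)(W); every one is W ⇒ L
(1,1): moves to (0,1)(W), (1,0)(W); every one is W ⇒ L
(1,5): moves to (0,5)(W), (1,4)(W), (1,3)(W), (1,2)(W); every one is W ⇒ L
(2,0): the only move is to (1,0)(W), a W ⇒ L
(2,4): moves to (1,4)(W), (2,3)(W), (2,2)(W), (2,1)(W); every one is W ⇒ L
(3,1): moves to (2,1)(W), (3,0)(W); every one is W ⇒ L
(3,5): moves to (2,5)(W), (3,4)(W), (3,3)(W), (3,2)(W); every one is W ⇒ L
(4,2): moves to (3,2)(W), (0,2)(W), (4,1)(W), (4,0)(W); every one is W ⇒ L
(5,0): moves to (4,0)(W), (1,0)(W); every one is W ⇒ L
(5,4): moves to (4,4)(W), (1,4)(W), (5,3)(W), (5,2)(W), (5,1)(W); every one is W ⇒ L
(6,1): moves to (5,1)(W), (2,1)(W), (6,0)(W); every one is W ⇒ L
(6,5): moves to (5,5)(W), (2,5)(W), (6,4)(W), (6,3)(W), (6,2)(W); every one is W ⇒ L
(7,0): moves to (6,0)(W), (3,0)(W); every one is W ⇒ L
(7,4): moves to (6,4)(W), (3,4)(W), (7,3)(W), (7,2)(W), (7,1)(W); every one is W ⇒ L
(8,1): moves to (7,1)(W), (4,1)(W), (8,0)(W); every one is W ⇒ L
(8,5): moves to (7,5)(W), (4,5)(W), (8,4)(W), (8,3)(W), (8,2)(W); every one is W ⇒ L
(9,2): moves to (8,2)(W), (5,2)(W), (9,1)(W), (9,0)(W); every one is W ⇒ L
Every other cell has at least one move into one of the L cells above, so it is W.
L cells per row: a=0: 2, a=1: 2, a=2: 2, a=3: 2, a=4: 1, a=5: 2, a=6: 2, a=7: 2, a=8: 2, a=9: 1; total 18.

18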